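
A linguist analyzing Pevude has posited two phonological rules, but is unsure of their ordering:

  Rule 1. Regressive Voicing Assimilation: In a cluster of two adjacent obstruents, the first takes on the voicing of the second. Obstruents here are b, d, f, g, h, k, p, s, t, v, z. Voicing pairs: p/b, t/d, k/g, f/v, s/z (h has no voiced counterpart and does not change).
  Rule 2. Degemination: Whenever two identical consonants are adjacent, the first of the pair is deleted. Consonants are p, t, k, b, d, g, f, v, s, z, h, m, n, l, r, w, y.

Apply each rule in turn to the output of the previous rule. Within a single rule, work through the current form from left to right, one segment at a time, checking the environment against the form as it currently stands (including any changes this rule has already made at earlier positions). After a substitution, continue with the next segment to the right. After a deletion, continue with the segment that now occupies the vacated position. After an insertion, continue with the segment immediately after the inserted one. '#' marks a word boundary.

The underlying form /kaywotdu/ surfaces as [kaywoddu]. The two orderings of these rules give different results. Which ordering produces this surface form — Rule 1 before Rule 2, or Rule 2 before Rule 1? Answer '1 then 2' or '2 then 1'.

Order 1 then 2:
  1 Regressive Voicing Assimilation: [kaywotdu] → [kaywoddu]
  2 Degemination: [kaywoddu] → [kaywodu]
  result: [kaywodu]
Order 2 then 1:
  2 Degemination: no change — [kaywotdu]
  1 Regressive Voicing Assimilation: [kaywotdu] → [kaywoddu]
  result: [kaywoddu]

2 then 1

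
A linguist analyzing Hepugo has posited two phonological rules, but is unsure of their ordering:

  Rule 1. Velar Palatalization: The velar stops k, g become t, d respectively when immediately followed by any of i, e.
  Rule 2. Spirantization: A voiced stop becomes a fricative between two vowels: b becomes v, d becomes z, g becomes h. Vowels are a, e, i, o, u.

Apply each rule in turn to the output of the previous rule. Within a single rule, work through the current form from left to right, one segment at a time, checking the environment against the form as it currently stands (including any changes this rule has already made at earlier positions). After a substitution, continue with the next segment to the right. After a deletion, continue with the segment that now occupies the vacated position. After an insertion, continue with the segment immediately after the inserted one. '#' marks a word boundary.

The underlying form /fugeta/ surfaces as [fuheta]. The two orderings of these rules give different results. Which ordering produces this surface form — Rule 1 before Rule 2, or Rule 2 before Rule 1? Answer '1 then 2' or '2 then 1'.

Order 1 then 2:
  1 Velar Palatalization: [fugeta] → [fudeta]
  2 Spirantization: [fudeta] → [fuzeta]
  result: [fuzeta]
Order 2 then 1:
  2 Spirantization: [fugeta] → [fuheta]
  1 Velar Palatalization: no change — [fuheta]
  result: [fuheta]

2 then 1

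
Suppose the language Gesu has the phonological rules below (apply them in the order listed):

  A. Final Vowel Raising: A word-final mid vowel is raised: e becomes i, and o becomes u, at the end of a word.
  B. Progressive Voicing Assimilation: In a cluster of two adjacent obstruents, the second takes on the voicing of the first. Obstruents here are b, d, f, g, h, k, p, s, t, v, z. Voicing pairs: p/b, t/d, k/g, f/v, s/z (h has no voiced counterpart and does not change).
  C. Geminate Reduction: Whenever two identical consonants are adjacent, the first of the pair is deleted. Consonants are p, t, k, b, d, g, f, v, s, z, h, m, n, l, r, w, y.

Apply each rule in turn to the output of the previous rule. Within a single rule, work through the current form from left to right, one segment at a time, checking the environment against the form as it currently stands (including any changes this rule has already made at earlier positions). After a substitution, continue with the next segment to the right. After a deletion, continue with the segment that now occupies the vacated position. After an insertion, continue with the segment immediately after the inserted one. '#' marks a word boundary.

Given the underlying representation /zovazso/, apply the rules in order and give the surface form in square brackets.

[zovazu]

A Final Vowel Raising: [zovazso] → [zovazsu]
B Progressive Voicing Assimilation: [zovazsu] → [zovazzu]
C Geminate Reduction: [zovazzu] → [zovazu]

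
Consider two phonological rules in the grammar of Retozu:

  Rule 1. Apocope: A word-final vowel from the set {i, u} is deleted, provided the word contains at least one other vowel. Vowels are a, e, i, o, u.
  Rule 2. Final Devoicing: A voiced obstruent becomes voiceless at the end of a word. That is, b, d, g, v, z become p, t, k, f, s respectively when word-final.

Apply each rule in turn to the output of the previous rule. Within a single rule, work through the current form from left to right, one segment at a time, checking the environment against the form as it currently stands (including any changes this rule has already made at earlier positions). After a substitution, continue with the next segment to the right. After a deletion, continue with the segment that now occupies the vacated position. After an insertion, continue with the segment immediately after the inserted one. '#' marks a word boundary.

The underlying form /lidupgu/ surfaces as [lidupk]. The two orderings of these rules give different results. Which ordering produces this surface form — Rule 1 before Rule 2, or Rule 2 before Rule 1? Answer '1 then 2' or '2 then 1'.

Order 1 then 2:
  1 Apocope: [lidupgu] → [lidupg]
  2 Final Devoicing: [lidupg] → [lidupk]
  result: [lidupk]
Order 2 then 1:
  2 Final Devoicing: no change — [lidupgu]
  1 Apocope: [lidupgu] → [lidupg]
  result: [lidupg]

1 then 2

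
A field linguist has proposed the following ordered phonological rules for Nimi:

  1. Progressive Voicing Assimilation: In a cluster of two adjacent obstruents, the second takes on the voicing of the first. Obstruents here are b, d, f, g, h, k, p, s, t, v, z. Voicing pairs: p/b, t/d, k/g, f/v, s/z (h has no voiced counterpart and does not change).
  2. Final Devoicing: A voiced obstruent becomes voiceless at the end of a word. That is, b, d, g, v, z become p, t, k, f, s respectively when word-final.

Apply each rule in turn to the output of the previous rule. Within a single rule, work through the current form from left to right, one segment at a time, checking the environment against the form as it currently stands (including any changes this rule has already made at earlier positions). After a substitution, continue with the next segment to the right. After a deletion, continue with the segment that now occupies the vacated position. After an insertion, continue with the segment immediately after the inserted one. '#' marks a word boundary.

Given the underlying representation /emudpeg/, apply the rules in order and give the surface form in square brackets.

[emudbek]

1 Progressive Voicing Assimilation: [emudpeg] → [emudbeg]
2 Final Devoicing: [emudbeg] → [emudbek]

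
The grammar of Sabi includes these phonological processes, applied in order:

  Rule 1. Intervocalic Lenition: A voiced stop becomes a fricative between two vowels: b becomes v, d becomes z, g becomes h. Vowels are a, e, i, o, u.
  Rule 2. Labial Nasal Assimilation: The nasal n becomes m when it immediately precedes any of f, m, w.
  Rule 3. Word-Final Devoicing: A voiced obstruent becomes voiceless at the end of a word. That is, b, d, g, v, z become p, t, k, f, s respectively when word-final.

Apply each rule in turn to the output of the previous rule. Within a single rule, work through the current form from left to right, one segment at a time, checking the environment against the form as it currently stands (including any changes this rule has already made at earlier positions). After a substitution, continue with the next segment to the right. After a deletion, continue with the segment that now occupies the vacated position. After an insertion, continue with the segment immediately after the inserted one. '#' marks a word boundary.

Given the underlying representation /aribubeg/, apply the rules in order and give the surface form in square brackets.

[arivuvek]

Rule 1 Intervocalic Lenition: [aribubeg] → [arivuveg]
Rule 2 Labial Nasal Assimilation: no change — [arivuveg]
Rule 3 Word-Final Devoicing: [arivuveg] → [arivuvek]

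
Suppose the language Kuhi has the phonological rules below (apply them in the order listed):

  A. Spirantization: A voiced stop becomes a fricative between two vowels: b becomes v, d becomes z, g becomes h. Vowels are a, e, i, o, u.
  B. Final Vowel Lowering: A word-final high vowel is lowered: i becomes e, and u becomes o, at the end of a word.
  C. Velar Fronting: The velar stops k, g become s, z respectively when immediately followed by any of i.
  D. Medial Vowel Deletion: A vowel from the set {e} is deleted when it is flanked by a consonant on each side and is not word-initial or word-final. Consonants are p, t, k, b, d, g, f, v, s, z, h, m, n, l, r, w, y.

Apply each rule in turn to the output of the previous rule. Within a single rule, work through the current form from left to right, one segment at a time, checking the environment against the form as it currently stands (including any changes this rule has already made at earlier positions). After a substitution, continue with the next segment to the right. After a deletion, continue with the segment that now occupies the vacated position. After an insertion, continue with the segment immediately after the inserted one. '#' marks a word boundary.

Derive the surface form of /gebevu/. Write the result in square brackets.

A Spirantization: [gebevu] → [gevevu]
B Final Vowel Lowering: [gevevu] → [gevevo]
C Velar Fronting: no change — [gevevo]
D Medial Vowel Deletion: [gevevo] → [gvvo]

[gvvo]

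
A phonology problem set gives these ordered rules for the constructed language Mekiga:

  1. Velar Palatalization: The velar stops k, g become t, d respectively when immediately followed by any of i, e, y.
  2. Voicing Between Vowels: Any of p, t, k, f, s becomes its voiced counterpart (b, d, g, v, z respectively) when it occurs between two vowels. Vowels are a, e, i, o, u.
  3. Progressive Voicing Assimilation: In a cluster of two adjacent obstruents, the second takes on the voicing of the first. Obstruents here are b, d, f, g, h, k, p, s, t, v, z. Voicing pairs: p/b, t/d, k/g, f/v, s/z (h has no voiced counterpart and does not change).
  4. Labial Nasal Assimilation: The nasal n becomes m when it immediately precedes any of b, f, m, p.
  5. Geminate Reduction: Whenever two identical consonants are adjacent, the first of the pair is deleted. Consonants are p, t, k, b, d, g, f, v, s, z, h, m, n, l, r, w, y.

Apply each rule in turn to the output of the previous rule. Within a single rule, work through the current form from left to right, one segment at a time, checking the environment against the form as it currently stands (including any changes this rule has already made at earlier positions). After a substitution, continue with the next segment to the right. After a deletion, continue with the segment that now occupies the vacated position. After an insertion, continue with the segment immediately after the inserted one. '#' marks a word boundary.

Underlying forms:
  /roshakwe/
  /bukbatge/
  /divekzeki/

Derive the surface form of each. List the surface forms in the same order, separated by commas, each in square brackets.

[roshakwe], [bukpate], [diveksedi]

/roshakwe/:
  1 Velar Palatalization: no change — [roshakwe]
  2 Voicing Between Vowels: no change — [roshakwe]
  3 Progressive Voicing Assimilation: no change — [roshakwe]
  4 Labial Nasal Assimilation: no change — [roshakwe]
  5 Geminate Reduction: no change — [roshakwe]
/bukbatge/:
  1 Velar Palatalization: [bukbatge] → [bukbatde]
  2 Voicing Between Vowels: no change — [bukbatde]
  3 Progressive Voicing Assimilation: [bukbatde] → [bukpatte]
  4 Labial Nasal Assimilation: no change — [bukpatte]
  5 Geminate Reduction: [bukpatte] → [bukpate]
/divekzeki/:
  1 Velar Palatalization: [divekzeki] → [divekzeti]
  2 Voicing Between Vowels: [divekzeti] → [divekzedi]
  3 Progressive Voicing Assimilation: [divekzedi] → [diveksedi]
  4 Labial Nasal Assimilation: no change — [diveksedi]
  5 Geminate Reduction: no change — [diveksedi]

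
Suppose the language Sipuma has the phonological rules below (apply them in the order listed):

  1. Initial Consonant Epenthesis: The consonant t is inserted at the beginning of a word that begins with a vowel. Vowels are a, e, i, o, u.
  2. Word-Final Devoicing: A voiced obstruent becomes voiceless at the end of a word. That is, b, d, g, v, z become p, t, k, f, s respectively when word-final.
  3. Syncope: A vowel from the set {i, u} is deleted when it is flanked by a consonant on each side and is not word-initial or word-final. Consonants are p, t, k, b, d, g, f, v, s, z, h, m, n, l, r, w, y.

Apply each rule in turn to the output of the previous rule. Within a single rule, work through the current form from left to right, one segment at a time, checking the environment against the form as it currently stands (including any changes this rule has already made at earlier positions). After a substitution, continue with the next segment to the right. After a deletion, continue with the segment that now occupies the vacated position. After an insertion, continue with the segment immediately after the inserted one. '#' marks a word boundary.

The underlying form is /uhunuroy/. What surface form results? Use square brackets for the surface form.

[thnroy]

1 Initial Consonant Epenthesis: [uhunuroy] → [tuhunuroy]
2 Word-Final Devoicing: no change — [tuhunuroy]
3 Syncope: [tuhunuroy] → [thnroy]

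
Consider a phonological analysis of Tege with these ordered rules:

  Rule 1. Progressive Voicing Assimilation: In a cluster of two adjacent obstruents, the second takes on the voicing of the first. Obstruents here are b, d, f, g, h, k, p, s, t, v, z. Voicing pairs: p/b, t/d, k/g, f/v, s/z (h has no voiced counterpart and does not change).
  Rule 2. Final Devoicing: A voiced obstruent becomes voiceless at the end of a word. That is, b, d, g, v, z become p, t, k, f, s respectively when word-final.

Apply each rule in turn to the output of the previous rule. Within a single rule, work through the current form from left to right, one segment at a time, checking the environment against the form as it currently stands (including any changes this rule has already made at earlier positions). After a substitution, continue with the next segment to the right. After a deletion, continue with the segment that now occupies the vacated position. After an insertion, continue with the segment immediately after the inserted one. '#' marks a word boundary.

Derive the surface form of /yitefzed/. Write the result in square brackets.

Rule 1 Progressive Voicing Assimilation: [yitefzed] → [yitefsed]
Rule 2 Final Devoicing: [yitefsed] → [yitefset]

[yitefset]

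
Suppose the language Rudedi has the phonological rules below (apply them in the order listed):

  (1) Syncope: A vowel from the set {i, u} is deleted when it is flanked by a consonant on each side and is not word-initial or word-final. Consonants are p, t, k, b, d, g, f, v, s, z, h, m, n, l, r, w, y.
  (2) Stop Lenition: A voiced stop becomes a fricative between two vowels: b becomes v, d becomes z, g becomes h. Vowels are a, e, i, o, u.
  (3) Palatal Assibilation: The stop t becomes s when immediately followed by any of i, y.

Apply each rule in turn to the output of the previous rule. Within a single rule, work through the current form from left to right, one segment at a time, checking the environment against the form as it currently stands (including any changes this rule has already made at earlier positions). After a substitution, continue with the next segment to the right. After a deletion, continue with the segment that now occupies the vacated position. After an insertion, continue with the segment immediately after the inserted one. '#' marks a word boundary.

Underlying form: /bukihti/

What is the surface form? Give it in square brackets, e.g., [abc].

[bkhsi]

(1) Syncope: [bukihti] → [bkhti]
(2) Stop Lenition: no change — [bkhti]
(3) Palatal Assibilation: [bkhti] → [bkhsi]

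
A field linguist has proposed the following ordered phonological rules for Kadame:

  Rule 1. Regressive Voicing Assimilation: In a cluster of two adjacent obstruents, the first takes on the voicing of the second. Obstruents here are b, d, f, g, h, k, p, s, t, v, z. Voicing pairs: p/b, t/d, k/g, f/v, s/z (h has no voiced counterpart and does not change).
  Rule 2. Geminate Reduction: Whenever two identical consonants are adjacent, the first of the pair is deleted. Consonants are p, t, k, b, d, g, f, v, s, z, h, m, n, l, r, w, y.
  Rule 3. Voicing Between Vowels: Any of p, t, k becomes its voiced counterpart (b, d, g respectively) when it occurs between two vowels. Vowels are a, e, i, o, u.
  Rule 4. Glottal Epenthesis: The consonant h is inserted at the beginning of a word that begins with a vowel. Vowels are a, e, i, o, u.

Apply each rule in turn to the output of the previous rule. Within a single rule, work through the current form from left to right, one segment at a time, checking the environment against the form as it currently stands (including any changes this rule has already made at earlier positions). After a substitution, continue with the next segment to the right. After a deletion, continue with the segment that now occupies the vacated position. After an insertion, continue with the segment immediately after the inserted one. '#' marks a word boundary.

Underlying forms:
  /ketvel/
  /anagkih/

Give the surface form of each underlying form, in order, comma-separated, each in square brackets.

[kedvel], [hanagih]

/ketvel/:
  Rule 1 Regressive Voicing Assimilation: [ketvel] → [kedvel]
  Rule 2 Geminate Reduction: no change — [kedvel]
  Rule 3 Voicing Between Vowels: no change — [kedvel]
  Rule 4 Glottal Epenthesis: no change — [kedvel]
/anagkih/:
  Rule 1 Regressive Voicing Assimilation: [anagkih] → [anakkih]
  Rule 2 Geminate Reduction: [anakkih] → [anakih]
  Rule 3 Voicing Between Vowels: [anakih] → [anagih]
  Rule 4 Glottal Epenthesis: [anagih] → [hanagih]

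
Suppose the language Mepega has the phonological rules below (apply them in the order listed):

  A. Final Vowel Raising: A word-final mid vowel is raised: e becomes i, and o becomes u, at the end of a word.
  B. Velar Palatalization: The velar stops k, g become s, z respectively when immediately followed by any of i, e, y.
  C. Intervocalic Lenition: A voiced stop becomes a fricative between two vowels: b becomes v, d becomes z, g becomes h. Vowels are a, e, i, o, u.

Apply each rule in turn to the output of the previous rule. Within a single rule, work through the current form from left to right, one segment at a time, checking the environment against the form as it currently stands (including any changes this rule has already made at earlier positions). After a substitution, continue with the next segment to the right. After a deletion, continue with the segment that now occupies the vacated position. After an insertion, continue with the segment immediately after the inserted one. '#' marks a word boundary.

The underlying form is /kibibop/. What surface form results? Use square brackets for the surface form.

[sivivop]

A Final Vowel Raising: no change — [kibibop]
B Velar Palatalization: [kibibop] → [sibibop]
C Intervocalic Lenition: [sibibop] → [sivivop]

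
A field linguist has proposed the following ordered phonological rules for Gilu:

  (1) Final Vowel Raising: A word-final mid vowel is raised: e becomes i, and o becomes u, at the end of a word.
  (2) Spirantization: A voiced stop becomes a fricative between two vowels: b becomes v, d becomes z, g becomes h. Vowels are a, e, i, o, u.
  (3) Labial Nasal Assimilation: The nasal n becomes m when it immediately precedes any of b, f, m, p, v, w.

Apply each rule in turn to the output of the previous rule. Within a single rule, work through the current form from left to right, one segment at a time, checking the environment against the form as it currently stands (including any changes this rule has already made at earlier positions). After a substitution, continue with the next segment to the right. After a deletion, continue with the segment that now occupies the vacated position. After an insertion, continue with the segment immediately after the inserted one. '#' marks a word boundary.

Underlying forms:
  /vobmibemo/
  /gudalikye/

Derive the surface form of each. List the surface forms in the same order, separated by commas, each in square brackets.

/vobmibemo/:
  (1) Final Vowel Raising: [vobmibemo] → [vobmibemu]
  (2) Spirantization: [vobmibemu] → [vobmivemu]
  (3) Labial Nasal Assimilation: no change — [vobmivemu]
/gudalikye/:
  (1) Final Vowel Raising: [gudalikye] → [gudalikyi]
  (2) Spirantization: [gudalikyi] → [guzalikyi]
  (3) Labial Nasal Assimilation: no change — [guzalikyi]

[vobmivemu], [guzalikyi]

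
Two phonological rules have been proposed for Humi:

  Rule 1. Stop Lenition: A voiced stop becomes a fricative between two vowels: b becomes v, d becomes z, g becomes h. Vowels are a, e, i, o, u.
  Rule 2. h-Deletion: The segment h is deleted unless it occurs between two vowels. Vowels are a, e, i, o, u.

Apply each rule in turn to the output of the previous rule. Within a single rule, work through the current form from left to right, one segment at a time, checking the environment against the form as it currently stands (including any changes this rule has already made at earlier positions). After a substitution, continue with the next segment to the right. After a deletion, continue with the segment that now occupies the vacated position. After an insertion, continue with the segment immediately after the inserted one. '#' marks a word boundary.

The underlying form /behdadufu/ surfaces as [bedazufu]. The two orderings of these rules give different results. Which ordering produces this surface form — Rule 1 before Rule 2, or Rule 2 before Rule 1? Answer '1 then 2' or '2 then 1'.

Order 1 then 2:
  1 Stop Lenition: [behdadufu] → [behdazufu]
  2 h-Deletion: [behdazufu] → [bedazufu]
  result: [bedazufu]
Order 2 then 1:
  2 h-Deletion: [behdadufu] → [bedadufu]
  1 Stop Lenition: [bedadufu] → [bezazufu]
  result: [bezazufu]

1 then 2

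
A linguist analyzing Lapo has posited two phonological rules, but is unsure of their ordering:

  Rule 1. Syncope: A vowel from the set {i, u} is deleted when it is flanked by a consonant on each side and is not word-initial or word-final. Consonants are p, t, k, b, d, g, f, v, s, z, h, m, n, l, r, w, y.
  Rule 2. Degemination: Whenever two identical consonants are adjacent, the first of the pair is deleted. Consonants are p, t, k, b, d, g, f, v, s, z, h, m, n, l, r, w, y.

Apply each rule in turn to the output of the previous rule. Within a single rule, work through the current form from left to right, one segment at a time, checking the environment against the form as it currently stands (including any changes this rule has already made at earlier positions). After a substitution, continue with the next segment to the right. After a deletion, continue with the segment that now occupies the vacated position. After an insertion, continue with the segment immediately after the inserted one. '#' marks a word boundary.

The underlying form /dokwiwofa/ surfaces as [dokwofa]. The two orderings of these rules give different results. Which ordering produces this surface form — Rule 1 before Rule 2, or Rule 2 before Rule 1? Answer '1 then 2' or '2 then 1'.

1 then 2

Order 1 then 2:
  1 Syncope: [dokwiwofa] → [dokwwofa]
  2 Degemination: [dokwwofa] → [dokwofa]
  result: [dokwofa]
Order 2 then 1:
  2 Degemination: no change — [dokwiwofa]
  1 Syncope: [dokwiwofa] → [dokwwofa]
  result: [dokwwofa]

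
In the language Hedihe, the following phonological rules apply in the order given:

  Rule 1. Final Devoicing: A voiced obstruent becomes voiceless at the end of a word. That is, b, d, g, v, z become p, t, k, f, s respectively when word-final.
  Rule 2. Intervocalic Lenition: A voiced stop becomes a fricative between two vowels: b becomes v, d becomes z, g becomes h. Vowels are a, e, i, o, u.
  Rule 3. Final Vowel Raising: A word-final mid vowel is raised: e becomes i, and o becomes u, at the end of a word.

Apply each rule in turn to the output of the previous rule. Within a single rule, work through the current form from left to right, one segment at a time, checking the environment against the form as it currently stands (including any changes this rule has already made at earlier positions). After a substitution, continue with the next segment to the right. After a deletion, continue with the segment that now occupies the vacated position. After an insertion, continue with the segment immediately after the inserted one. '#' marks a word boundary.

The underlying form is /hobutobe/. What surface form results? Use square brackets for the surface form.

[hovutovi]

Rule 1 Final Devoicing: no change — [hobutobe]
Rule 2 Intervocalic Lenition: [hobutobe] → [hovutove]
Rule 3 Final Vowel Raising: [hovutove] → [hovutovi]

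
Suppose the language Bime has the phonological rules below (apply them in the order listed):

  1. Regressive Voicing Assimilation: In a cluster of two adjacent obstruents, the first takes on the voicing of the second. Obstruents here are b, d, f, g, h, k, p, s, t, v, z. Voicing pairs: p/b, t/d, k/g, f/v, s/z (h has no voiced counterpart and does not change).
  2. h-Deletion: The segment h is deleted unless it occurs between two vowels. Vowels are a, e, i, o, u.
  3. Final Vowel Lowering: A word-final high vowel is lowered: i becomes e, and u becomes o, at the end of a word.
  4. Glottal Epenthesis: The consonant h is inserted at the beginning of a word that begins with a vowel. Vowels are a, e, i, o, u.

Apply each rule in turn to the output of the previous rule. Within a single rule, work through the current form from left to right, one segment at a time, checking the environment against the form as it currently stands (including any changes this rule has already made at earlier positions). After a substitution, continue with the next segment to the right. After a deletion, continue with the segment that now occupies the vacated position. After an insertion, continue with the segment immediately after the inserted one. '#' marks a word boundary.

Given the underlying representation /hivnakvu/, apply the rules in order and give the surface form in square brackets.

1 Regressive Voicing Assimilation: [hivnakvu] → [hivnagvu]
2 h-Deletion: [hivnagvu] → [ivnagvu]
3 Final Vowel Lowering: [ivnagvu] → [ivnagvo]
4 Glottal Epenthesis: [ivnagvo] → [hivnagvo]

[hivnagvo]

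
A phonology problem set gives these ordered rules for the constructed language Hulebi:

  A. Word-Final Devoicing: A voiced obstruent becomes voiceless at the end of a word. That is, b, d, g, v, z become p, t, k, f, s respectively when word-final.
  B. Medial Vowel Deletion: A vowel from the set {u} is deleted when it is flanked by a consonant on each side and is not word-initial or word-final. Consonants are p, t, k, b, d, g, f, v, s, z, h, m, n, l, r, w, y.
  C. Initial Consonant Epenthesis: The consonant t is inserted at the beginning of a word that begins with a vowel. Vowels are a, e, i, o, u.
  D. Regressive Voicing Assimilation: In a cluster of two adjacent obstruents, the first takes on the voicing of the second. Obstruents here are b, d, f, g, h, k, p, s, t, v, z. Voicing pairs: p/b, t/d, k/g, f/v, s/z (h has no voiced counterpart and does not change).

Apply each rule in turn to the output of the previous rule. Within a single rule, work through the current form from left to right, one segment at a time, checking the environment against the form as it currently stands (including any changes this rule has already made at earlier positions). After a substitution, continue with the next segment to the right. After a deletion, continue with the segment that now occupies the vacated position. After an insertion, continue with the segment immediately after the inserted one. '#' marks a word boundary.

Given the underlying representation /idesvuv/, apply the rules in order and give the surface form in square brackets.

A Word-Final Devoicing: [idesvuv] → [idesvuf]
B Medial Vowel Deletion: [idesvuf] → [idesvf]
C Initial Consonant Epenthesis: [idesvf] → [tidesvf]
D Regressive Voicing Assimilation: [tidesvf] → [tidezff]

[tidezff]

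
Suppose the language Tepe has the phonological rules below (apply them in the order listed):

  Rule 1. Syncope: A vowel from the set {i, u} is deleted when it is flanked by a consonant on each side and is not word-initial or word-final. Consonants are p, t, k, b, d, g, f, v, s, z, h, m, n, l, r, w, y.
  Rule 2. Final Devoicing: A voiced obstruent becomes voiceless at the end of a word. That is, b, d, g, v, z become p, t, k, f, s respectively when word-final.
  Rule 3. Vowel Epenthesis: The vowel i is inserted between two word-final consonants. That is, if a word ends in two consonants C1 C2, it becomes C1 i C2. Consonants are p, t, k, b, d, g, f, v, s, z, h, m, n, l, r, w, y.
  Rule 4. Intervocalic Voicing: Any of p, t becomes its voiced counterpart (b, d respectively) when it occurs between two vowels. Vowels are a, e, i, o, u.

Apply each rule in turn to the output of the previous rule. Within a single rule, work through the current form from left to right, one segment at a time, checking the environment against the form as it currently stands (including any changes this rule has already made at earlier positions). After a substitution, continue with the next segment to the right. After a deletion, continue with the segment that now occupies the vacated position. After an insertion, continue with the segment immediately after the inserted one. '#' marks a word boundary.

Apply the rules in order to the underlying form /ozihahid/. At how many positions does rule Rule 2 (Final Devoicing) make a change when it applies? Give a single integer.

1

Rule 1 Syncope: [ozihahid] → [ozhahd]
Rule 2 Final Devoicing: [ozhahd] → [ozhaht]
Rule 3 Vowel Epenthesis: [ozhaht] → [ozhahit]
Rule 4 Intervocalic Voicing: no change — [ozhahit]
Rule Rule 2 changed 1 position(s).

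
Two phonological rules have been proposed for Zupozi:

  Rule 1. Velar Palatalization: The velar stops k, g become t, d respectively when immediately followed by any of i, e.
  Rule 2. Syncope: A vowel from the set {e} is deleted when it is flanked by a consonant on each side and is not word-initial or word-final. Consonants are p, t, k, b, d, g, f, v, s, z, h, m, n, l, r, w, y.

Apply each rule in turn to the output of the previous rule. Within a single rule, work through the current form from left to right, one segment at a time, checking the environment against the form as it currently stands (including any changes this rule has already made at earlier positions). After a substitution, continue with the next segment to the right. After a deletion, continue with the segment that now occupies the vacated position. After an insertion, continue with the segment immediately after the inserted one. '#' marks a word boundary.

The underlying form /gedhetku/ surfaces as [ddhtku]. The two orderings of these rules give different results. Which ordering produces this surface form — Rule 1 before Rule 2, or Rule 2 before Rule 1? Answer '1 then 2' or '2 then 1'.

1 then 2

Order 1 then 2:
  1 Velar Palatalization: [gedhetku] → [dedhetku]
  2 Syncope: [dedhetku] → [ddhtku]
  result: [ddhtku]
Order 2 then 1:
  2 Syncope: [gedhetku] → [gdhtku]
  1 Velar Palatalization: no change — [gdhtku]
  result: [gdhtku]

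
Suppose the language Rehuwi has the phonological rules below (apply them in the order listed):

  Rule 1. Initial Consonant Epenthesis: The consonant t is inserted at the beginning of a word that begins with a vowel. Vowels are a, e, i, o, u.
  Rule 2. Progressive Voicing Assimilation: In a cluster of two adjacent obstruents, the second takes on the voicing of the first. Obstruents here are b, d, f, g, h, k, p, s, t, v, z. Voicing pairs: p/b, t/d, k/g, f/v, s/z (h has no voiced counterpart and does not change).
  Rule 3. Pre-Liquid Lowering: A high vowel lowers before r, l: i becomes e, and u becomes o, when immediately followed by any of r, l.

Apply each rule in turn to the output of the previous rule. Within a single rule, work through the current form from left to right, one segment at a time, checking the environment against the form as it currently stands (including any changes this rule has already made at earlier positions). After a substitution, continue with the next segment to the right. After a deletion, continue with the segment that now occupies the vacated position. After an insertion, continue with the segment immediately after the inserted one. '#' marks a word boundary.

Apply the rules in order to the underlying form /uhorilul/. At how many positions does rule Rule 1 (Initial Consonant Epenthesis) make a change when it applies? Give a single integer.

1

Rule 1 Initial Consonant Epenthesis: [uhorilul] → [tuhorilul]
Rule 2 Progressive Voicing Assimilation: no change — [tuhorilul]
Rule 3 Pre-Liquid Lowering: [tuhorilul] → [tuhorelol]
Rule Rule 1 changed 1 position(s).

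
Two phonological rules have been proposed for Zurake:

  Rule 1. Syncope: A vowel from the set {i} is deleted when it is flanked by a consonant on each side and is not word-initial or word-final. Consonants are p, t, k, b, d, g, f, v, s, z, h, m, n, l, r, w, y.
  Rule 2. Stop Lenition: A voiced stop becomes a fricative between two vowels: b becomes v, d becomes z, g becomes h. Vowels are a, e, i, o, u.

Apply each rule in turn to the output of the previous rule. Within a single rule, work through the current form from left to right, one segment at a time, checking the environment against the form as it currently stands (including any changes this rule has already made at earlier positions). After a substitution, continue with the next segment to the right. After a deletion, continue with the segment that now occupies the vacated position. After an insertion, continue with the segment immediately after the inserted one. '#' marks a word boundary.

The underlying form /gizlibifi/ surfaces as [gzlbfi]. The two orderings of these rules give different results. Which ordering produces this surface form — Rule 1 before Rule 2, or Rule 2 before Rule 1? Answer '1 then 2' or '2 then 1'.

1 then 2

Order 1 then 2:
  1 Syncope: [gizlibifi] → [gzlbfi]
  2 Stop Lenition: no change — [gzlbfi]
  result: [gzlbfi]
Order 2 then 1:
  2 Stop Lenition: [gizlibifi] → [gizlivifi]
  1 Syncope: [gizlivifi] → [gzlvfi]
  result: [gzlvfi]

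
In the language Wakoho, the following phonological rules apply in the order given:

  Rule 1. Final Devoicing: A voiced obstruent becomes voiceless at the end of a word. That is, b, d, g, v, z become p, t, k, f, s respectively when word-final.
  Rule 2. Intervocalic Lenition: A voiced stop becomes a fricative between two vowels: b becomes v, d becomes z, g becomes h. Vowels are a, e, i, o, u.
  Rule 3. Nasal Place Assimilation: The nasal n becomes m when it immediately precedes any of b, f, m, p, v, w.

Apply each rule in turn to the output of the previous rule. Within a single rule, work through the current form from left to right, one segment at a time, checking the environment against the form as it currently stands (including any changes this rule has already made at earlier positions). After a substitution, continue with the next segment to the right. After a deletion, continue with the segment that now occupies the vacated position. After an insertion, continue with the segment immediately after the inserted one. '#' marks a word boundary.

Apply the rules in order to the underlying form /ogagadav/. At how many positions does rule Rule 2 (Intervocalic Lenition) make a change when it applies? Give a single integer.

3

Rule 1 Final Devoicing: [ogagadav] → [ogagadaf]
Rule 2 Intervocalic Lenition: [ogagadaf] → [ohahazaf]
Rule 3 Nasal Place Assimilation: no change — [ohahazaf]
Rule Rule 2 changed 3 position(s).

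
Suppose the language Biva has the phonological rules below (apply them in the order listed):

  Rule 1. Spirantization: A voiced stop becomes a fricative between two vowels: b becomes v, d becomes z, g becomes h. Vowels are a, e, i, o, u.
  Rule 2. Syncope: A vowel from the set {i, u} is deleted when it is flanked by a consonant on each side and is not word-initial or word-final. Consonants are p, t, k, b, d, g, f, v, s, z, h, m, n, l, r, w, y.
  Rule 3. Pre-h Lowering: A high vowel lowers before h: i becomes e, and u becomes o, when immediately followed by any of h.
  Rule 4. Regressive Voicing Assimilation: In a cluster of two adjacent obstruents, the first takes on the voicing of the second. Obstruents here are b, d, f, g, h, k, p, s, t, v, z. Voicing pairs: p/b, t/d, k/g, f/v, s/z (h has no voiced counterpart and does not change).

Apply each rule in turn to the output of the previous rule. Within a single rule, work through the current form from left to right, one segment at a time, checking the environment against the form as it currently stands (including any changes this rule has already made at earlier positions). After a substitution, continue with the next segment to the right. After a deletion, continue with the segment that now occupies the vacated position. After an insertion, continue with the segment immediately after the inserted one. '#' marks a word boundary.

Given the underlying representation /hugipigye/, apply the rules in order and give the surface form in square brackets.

[hhbgye]

Rule 1 Spirantization: [hugipigye] → [huhipigye]
Rule 2 Syncope: [huhipigye] → [hhpgye]
Rule 3 Pre-h Lowering: no change — [hhpgye]
Rule 4 Regressive Voicing Assimilation: [hhpgye] → [hhbgye]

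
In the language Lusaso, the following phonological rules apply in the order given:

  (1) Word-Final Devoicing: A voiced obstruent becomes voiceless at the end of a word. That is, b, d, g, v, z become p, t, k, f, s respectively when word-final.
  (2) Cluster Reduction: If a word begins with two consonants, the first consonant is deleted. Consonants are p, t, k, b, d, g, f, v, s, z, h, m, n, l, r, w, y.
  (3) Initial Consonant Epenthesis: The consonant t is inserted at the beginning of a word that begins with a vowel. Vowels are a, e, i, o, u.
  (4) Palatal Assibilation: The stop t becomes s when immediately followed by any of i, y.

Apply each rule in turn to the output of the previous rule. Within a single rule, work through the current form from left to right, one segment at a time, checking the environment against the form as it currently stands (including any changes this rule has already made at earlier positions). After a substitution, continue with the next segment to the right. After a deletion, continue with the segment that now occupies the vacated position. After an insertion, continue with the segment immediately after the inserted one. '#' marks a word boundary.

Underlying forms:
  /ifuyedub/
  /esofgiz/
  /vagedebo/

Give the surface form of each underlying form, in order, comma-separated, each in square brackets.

[sifuyedup], [tesofgis], [vagedebo]

/ifuyedub/:
  (1) Word-Final Devoicing: [ifuyedub] → [ifuyedup]
  (2) Cluster Reduction: no change — [ifuyedup]
  (3) Initial Consonant Epenthesis: [ifuyedup] → [tifuyedup]
  (4) Palatal Assibilation: [tifuyedup] → [sifuyedup]
/esofgiz/:
  (1) Word-Final Devoicing: [esofgiz] → [esofgis]
  (2) Cluster Reduction: no change — [esofgis]
  (3) Initial Consonant Epenthesis: [esofgis] → [tesofgis]
  (4) Palatal Assibilation: no change — [tesofgis]
/vagedebo/:
  (1) Word-Final Devoicing: no change — [vagedebo]
  (2) Cluster Reduction: no change — [vagedebo]
  (3) Initial Consonant Epenthesis: no change — [vagedebo]
  (4) Palatal Assibilation: no change — [vagedebo]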